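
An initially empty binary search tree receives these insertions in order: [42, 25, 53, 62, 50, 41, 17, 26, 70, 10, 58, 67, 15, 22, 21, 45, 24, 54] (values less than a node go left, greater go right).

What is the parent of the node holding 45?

Insert 42: tree is empty, so 42 becomes the root.
Insert 25: 25 < 42 → go left. Place as left child of 42.
Insert 53: 53 > 42 → go right. Place as right child of 42.
Insert 62: 62 > 42 → go right; 62 > 53 → go right. Place as right child of 53.
Insert 50: 50 > 42 → go right; 50 < 53 → go left. Place as left child of 53.
Insert 41: 41 < 42 → go left; 41 > 25 → go right. Place as right child of 25.
Insert 17: 17 < 42 → go left; 17 < 25 → go left. Place as left child of 25.
Insert 26: 26 < 42 → go left; 26 > 25 → go right; 26 < 41 → go left. Place as left child of 41.
Insert 70: 70 > 42 → go right; 70 > 53 → go right; 70 > 62 → go right. Place as right child of 62.
Insert 10: 10 < 42 → go left; 10 < 25 → go left; 10 < 17 → go left. Place as left child of 17.
Insert 58: 58 > 42 → go right; 58 > 53 → go right; 58 < 62 → go left. Place as left child of 62.
Insert 67: 67 > 42 → go right; 67 > 53 → go right; 67 > 62 → go right; 67 < 70 → go left. Place as left child of 70.
Insert 15: 15 < 42 → go left; 15 < 25 → go left; 15 < 17 → go left; 15 > 10 → go right. Place as right child of 10.
Insert 22: 22 < 42 → go left; 22 < 25 → go left; 22 > 17 → go right. Place as right child of 17.
Insert 21: 21 < 42 → go left; 21 < 25 → go left; 21 > 17 → go right; 21 < 22 → go left. Place as left child of 22.
Insert 45: 45 > 42 → go right; 45 < 53 → go left; 45 < 50 → go left. Place as left child of 50.
Insert 24: 24 < 42 → go left; 24 < 25 → go left; 24 > 17 → go right; 24 > 22 → go right. Place as right child of 22.
Insert 54: 54 > 42 → go right; 54 > 53 → go right; 54 < 62 → go left; 54 < 58 → go left. Place as left child of 58.

50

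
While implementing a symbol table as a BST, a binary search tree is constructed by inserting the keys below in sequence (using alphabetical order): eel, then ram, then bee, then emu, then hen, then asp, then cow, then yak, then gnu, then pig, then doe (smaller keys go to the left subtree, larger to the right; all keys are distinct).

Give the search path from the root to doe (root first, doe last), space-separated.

eel bee cow doe

Insert eel: tree is empty, so eel becomes the root.
Insert ram: ram > eel → go right. Place as right child of eel.
Insert bee: bee < eel → go left. Place as left child of eel.
Insert emu: emu > eel → go right; emu < ram → go left. Place as left child of ram.
Insert hen: hen > eel → go right; hen < ram → go left; hen > emu → go right. Place as right child of emu.
Insert asp: asp < eel → go left; asp < bee → go left. Place as left child of bee.
Insert cow: cow < eel → go left; cow > bee → go right. Place as right child of bee.
Insert yak: yak > eel → go right; yak > ram → go right. Place as right child of ram.
Insert gnu: gnu > eel → go right; gnu < ram → go left; gnu > emu → go right; gnu < hen → go left. Place as left child of hen.
Insert pig: pig > eel → go right; pig < ram → go left; pig > emu → go right; pig > hen → go right. Place as right child of hen.
Insert doe: doe < eel → go left; doe > bee → go right; doe > cow → go right. Place as right child of cow.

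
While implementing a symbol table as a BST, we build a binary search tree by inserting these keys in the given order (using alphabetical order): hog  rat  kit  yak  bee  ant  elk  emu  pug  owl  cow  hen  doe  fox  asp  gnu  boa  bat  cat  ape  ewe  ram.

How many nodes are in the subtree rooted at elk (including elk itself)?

10

Insert hog: tree is empty, so hog becomes the root.
Insert rat: rat > hog → go right. Place as right child of hog.
Insert kit: kit > hog → go right; kit < rat → go left. Place as left child of rat.
Insert yak: yak > hog → go right; yak > rat → go right. Place as right child of rat.
Insert bee: bee < hog → go left. Place as left child of hog.
Insert ant: ant < hog → go left; ant < bee → go left. Place as left child of bee.
Insert elk: elk < hog → go left; elk > bee → go right. Place as right child of bee.
Insert emu: emu < hog → go left; emu > bee → go right; emu > elk → go right. Place as right child of elk.
Insert pug: pug > hog → go right; pug < rat → go left; pug > kit → go right. Place as right child of kit.
Insert owl: owl > hog → go right; owl < rat → go left; owl > kit → go right; owl < pug → go left. Place as left child of pug.
Insert cow: cow < hog → go left; cow > bee → go right; cow < elk → go left. Place as left child of elk.
Insert hen: hen < hog → go left; hen > bee → go right; hen > elk → go right; hen > emu → go right. Place as right child of emu.
Insert doe: doe < hog → go left; doe > bee → go right; doe < elk → go left; doe > cow → go right. Place as right child of cow.
Insert fox: fox < hog → go left; fox > bee → go right; fox > elk → go right; fox > emu → go right; fox < hen → go left. Place as left child of hen.
Insert asp: asp < hog → go left; asp < bee → go left; asp > ant → go right. Place as right child of ant.
Insert gnu: gnu < hog → go left; gnu > bee → go right; gnu > elk → go right; gnu > emu → go right; gnu < hen → go left; gnu > fox → go right. Place as right child of fox.
Insert boa: boa < hog → go left; boa > bee → go right; boa < elk → go left; boa < cow → go left. Place as left child of cow.
Insert bat: bat < hog → go left; bat < bee → go left; bat > ant → go right; bat > asp → go right. Place as right child of asp.
Insert cat: cat < hog → go left; cat > bee → go right; cat < elk → go left; cat < cow → go left; cat > boa → go right. Place as right child of boa.
Insert ape: ape < hog → go left; ape < bee → go left; ape > ant → go right; ape < asp → go left. Place as left child of asp.
Insert ewe: ewe < hog → go left; ewe > bee → go right; ewe > elk → go right; ewe > emu → go right; ewe < hen → go left; ewe < fox → go left. Place as left child of fox.
Insert ram: ram > hog → go right; ram < rat → go left; ram > kit → go right; ram > pug → go right. Place as right child of pug.

Subtree rooted at elk contains: elk, cow, boa, cat, doe, emu, hen, fox, ewe, gnu — 10 nodes.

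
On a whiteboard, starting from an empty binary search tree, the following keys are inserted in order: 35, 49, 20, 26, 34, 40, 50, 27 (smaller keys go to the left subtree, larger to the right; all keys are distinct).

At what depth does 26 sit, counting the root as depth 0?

2

Insert 35: tree is empty, so 35 becomes the root.
Insert 49: 49 > 35 → go right. Place as right child of 35.
Insert 20: 20 < 35 → go left. Place as left child of 35.
Insert 26: 26 < 35 → go left; 26 > 20 → go right. Place as right child of 20.
Insert 34: 34 < 35 → go left; 34 > 20 → go right; 34 > 26 → go right. Place as right child of 26.
Insert 40: 40 > 35 → go right; 40 < 49 → go left. Place as left child of 49.
Insert 50: 50 > 35 → go right; 50 > 49 → go right. Place as right child of 49.
Insert 27: 27 < 35 → go left; 27 > 20 → go right; 27 > 26 → go right; 27 < 34 → go left. Place as left child of 34.

Path to 26: 35 → 20 → 26, which is 2 edges.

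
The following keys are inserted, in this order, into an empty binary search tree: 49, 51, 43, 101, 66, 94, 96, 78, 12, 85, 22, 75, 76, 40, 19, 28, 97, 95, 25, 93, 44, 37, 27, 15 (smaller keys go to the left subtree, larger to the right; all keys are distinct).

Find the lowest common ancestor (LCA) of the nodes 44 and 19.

Resulting structure (node: left, right):
  49: L=43, R=51
  51: L=–, R=101
  43: L=12, R=44
  101: L=66, R=–
  66: L=–, R=94
  94: L=78, R=96
  96: L=95, R=97
  78: L=75, R=85
  12: L=–, R=22
  85: L=–, R=93
  22: L=19, R=40
  75: L=–, R=76
  76: L=–, R=–
  40: L=28, R=–
  19: L=15, R=–
  28: L=25, R=37
  97: L=–, R=–
  95: L=–, R=–
  25: L=–, R=27
  93: L=–, R=–
  44: L=–, R=–
  37: L=–, R=–
  27: L=–, R=–
  15: L=–, R=–

Path to 44: 49 → 43 → 44
Path to 19: 49 → 43 → 12 → 22 → 19
The paths share a prefix ending at 43, then split left and right.

43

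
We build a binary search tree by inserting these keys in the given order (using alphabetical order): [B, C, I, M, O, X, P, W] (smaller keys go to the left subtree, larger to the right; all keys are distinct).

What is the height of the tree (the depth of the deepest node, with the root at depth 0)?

7

B: root
C: right child of B (depth 1)
I: right child of C (depth 2)
M: right child of I (depth 3)
O: right child of M (depth 4)
X: right child of O (depth 5)
P: left child of X (depth 6)
W: right child of P (depth 7)

The deepest node is W at depth 7.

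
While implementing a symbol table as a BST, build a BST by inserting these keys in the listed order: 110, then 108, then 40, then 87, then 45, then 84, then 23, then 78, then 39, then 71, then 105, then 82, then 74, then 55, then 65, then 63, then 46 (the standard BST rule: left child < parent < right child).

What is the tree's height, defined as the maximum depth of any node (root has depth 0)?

Insert 110: tree is empty, so 110 becomes the root.
Insert 108: 108 < 110 → go left. Place as left child of 110.
Insert 40: 40 < 110 → go left; 40 < 108 → go left. Place as left child of 108.
Insert 87: 87 < 110 → go left; 87 < 108 → go left; 87 > 40 → go right. Place as right child of 40.
Insert 45: 45 < 110 → go left; 45 < 108 → go left; 45 > 40 → go right; 45 < 87 → go left. Place as left child of 87.
Insert 84: 84 < 110 → go left; 84 < 108 → go left; 84 > 40 → go right; 84 < 87 → go left; 84 > 45 → go right. Place as right child of 45.
Insert 23: 23 < 110 → go left; 23 < 108 → go left; 23 < 40 → go left. Place as left child of 40.
Insert 78: 78 < 110 → go left; 78 < 108 → go left; 78 > 40 → go right; 78 < 87 → go left; 78 > 45 → go right; 78 < 84 → go left. Place as left child of 84.
Insert 39: 39 < 110 → go left; 39 < 108 → go left; 39 < 40 → go left; 39 > 23 → go right. Place as right child of 23.
Insert 71: 71 < 110 → go left; 71 < 108 → go left; 71 > 40 → go right; 71 < 87 → go left; 71 > 45 → go right; 71 < 84 → go left; 71 < 78 → go left. Place as left child of 78.
Insert 105: 105 < 110 → go left; 105 < 108 → go left; 105 > 40 → go right; 105 > 87 → go right. Place as right child of 87.
Insert 82: 82 < 110 → go left; 82 < 108 → go left; 82 > 40 → go right; 82 < 87 → go left; 82 > 45 → go right; 82 < 84 → go left; 82 > 78 → go right. Place as right child of 78.
Insert 74: 74 < 110 → go left; 74 < 108 → go left; 74 > 40 → go right; 74 < 87 → go left; 74 > 45 → go right; 74 < 84 → go left; 74 < 78 → go left; 74 > 71 → go right. Place as right child of 71.
Insert 55: 55 < 110 → go left; 55 < 108 → go left; 55 > 40 → go right; 55 < 87 → go left; 55 > 45 → go right; 55 < 84 → go left; 55 < 78 → go left; 55 < 71 → go left. Place as left child of 71.
Insert 65: 65 < 110 → go left; 65 < 108 → go left; 65 > 40 → go right; 65 < 87 → go left; 65 > 45 → go right; 65 < 84 → go left; 65 < 78 → go left; 65 < 71 → go left; 65 > 55 → go right. Place as right child of 55.
Insert 63: 63 < 110 → go left; 63 < 108 → go left; 63 > 40 → go right; 63 < 87 → go left; 63 > 45 → go right; 63 < 84 → go left; 63 < 78 → go left; 63 < 71 → go left; 63 > 55 → go right; 63 < 65 → go left. Place as left child of 65.
Insert 46: 46 < 110 → go left; 46 < 108 → go left; 46 > 40 → go right; 46 < 87 → go left; 46 > 45 → go right; 46 < 84 → go left; 46 < 78 → go left; 46 < 71 → go left; 46 < 55 → go left. Place as left child of 55.

The deepest node is 63 at depth 10.

10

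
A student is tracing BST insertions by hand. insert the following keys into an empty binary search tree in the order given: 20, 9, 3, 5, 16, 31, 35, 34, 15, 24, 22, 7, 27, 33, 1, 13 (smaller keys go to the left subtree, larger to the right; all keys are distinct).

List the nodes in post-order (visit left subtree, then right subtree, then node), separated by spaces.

1 7 5 3 13 15 16 9 22 27 24 33 34 35 31 20

20: root
9: left child of 20 (depth 1)
3: left child of 9 (depth 2)
5: right child of 3 (depth 3)
16: right child of 9 (depth 2)
31: right child of 20 (depth 1)
35: right child of 31 (depth 2)
34: left child of 35 (depth 3)
15: left child of 16 (depth 3)
24: left child of 31 (depth 2)
22: left child of 24 (depth 3)
7: right child of 5 (depth 4)
27: right child of 24 (depth 3)
33: left child of 34 (depth 4)
1: left child of 3 (depth 3)
13: left child of 15 (depth 4)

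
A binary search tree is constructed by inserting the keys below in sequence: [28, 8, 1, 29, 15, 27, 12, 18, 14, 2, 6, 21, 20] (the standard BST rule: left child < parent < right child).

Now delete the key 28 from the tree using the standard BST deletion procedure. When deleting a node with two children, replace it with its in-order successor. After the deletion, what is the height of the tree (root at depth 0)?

6

Insert 28: tree is empty, so 28 becomes the root.
Insert 8: 8 < 28 → go left. Place as left child of 28.
Insert 1: 1 < 28 → go left; 1 < 8 → go left. Place as left child of 8.
Insert 29: 29 > 28 → go right. Place as right child of 28.
Insert 15: 15 < 28 → go left; 15 > 8 → go right. Place as right child of 8.
Insert 27: 27 < 28 → go left; 27 > 8 → go right; 27 > 15 → go right. Place as right child of 15.
Insert 12: 12 < 28 → go left; 12 > 8 → go right; 12 < 15 → go left. Place as left child of 15.
Insert 18: 18 < 28 → go left; 18 > 8 → go right; 18 > 15 → go right; 18 < 27 → go left. Place as left child of 27.
Insert 14: 14 < 28 → go left; 14 > 8 → go right; 14 < 15 → go left; 14 > 12 → go right. Place as right child of 12.
Insert 2: 2 < 28 → go left; 2 < 8 → go left; 2 > 1 → go right. Place as right child of 1.
Insert 6: 6 < 28 → go left; 6 < 8 → go left; 6 > 1 → go right; 6 > 2 → go right. Place as right child of 2.
Insert 21: 21 < 28 → go left; 21 > 8 → go right; 21 > 15 → go right; 21 < 27 → go left; 21 > 18 → go right. Place as right child of 18.
Insert 20: 20 < 28 → go left; 20 > 8 → go right; 20 > 15 → go right; 20 < 27 → go left; 20 > 18 → go right; 20 < 21 → go left. Place as left child of 21.

Delete 28 (two children — replace with in-order successor).
After deletion, deepest node is 20 at depth 6.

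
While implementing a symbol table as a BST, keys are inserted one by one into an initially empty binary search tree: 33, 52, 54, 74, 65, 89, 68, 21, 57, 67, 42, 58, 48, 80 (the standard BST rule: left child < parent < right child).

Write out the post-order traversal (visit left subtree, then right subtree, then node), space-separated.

21 48 42 58 57 67 68 65 80 89 74 54 52 33

Insert 33: tree is empty, so 33 becomes the root.
Insert 52: 52 > 33 → go right. Place as right child of 33.
Insert 54: 54 > 33 → go right; 54 > 52 → go right. Place as right child of 52.
Insert 74: 74 > 33 → go right; 74 > 52 → go right; 74 > 54 → go right. Place as right child of 54.
Insert 65: 65 > 33 → go right; 65 > 52 → go right; 65 > 54 → go right; 65 < 74 → go left. Place as left child of 74.
Insert 89: 89 > 33 → go right; 89 > 52 → go right; 89 > 54 → go right; 89 > 74 → go right. Place as right child of 74.
Insert 68: 68 > 33 → go right; 68 > 52 → go right; 68 > 54 → go right; 68 < 74 → go left; 68 > 65 → go right. Place as right child of 65.
Insert 21: 21 < 33 → go left. Place as left child of 33.
Insert 57: 57 > 33 → go right; 57 > 52 → go right; 57 > 54 → go right; 57 < 74 → go left; 57 < 65 → go left. Place as left child of 65.
Insert 67: 67 > 33 → go right; 67 > 52 → go right; 67 > 54 → go right; 67 < 74 → go left; 67 > 65 → go right; 67 < 68 → go left. Place as left child of 68.
Insert 42: 42 > 33 → go right; 42 < 52 → go left. Place as left child of 52.
Insert 58: 58 > 33 → go right; 58 > 52 → go right; 58 > 54 → go right; 58 < 74 → go left; 58 < 65 → go left; 58 > 57 → go right. Place as right child of 57.
Insert 48: 48 > 33 → go right; 48 < 52 → go left; 48 > 42 → go right. Place as right child of 42.
Insert 80: 80 > 33 → go right; 80 > 52 → go right; 80 > 54 → go right; 80 > 74 → go right; 80 < 89 → go left. Place as left child of 89.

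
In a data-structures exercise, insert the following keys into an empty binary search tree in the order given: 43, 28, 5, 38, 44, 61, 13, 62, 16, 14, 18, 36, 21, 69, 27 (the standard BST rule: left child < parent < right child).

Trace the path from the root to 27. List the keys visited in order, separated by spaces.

43 28 5 13 16 18 21 27

Insert 43: tree is empty, so 43 becomes the root.
Insert 28: 28 < 43 → go left. Place as left child of 43.
Insert 5: 5 < 43 → go left; 5 < 28 → go left. Place as left child of 28.
Insert 38: 38 < 43 → go left; 38 > 28 → go right. Place as right child of 28.
Insert 44: 44 > 43 → go right. Place as right child of 43.
Insert 61: 61 > 43 → go right; 61 > 44 → go right. Place as right child of 44.
Insert 13: 13 < 43 → go left; 13 < 28 → go left; 13 > 5 → go right. Place as right child of 5.
Insert 62: 62 > 43 → go right; 62 > 44 → go right; 62 > 61 → go right. Place as right child of 61.
Insert 16: 16 < 43 → go left; 16 < 28 → go left; 16 > 5 → go right; 16 > 13 → go right. Place as right child of 13.
Insert 14: 14 < 43 → go left; 14 < 28 → go left; 14 > 5 → go right; 14 > 13 → go right; 14 < 16 → go left. Place as left child of 16.
Insert 18: 18 < 43 → go left; 18 < 28 → go left; 18 > 5 → go right; 18 > 13 → go right; 18 > 16 → go right. Place as right child of 16.
Insert 36: 36 < 43 → go left; 36 > 28 → go right; 36 < 38 → go left. Place as left child of 38.
Insert 21: 21 < 43 → go left; 21 < 28 → go left; 21 > 5 → go right; 21 > 13 → go right; 21 > 16 → go right; 21 > 18 → go right. Place as right child of 18.
Insert 69: 69 > 43 → go right; 69 > 44 → go right; 69 > 61 → go right; 69 > 62 → go right. Place as right child of 62.
Insert 27: 27 < 43 → go left; 27 < 28 → go left; 27 > 5 → go right; 27 > 13 → go right; 27 > 16 → go right; 27 > 18 → go right; 27 > 21 → go right. Place as right child of 21.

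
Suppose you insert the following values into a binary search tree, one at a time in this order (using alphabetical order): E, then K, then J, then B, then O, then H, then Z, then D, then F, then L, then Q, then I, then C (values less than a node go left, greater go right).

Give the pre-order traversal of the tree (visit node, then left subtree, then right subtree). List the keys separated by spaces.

Insert E: tree is empty, so E becomes the root.
Insert K: K > E → go right. Place as right child of E.
Insert J: J > E → go right; J < K → go left. Place as left child of K.
Insert B: B < E → go left. Place as left child of E.
Insert O: O > E → go right; O > K → go right. Place as right child of K.
Insert H: H > E → go right; H < K → go left; H < J → go left. Place as left child of J.
Insert Z: Z > E → go right; Z > K → go right; Z > O → go right. Place as right child of O.
Insert D: D < E → go left; D > B → go right. Place as right child of B.
Insert F: F > E → go right; F < K → go left; F < J → go left; F < H → go left. Place as left child of H.
Insert L: L > E → go right; L > K → go right; L < O → go left. Place as left child of O.
Insert Q: Q > E → go right; Q > K → go right; Q > O → go right; Q < Z → go left. Place as left child of Z.
Insert I: I > E → go right; I < K → go left; I < J → go left; I > H → go right. Place as right child of H.
Insert C: C < E → go left; C > B → go right; C < D → go left. Place as left child of D.

E B D C K J H F I O L Z Q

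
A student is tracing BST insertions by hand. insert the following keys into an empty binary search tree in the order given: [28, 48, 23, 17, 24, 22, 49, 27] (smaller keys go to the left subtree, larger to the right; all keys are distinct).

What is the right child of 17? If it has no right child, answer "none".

Insert 28: tree is empty, so 28 becomes the root.
Insert 48: 48 > 28 → go right. Place as right child of 28.
Insert 23: 23 < 28 → go left. Place as left child of 28.
Insert 17: 17 < 28 → go left; 17 < 23 → go left. Place as left child of 23.
Insert 24: 24 < 28 → go left; 24 > 23 → go right. Place as right child of 23.
Insert 22: 22 < 28 → go left; 22 < 23 → go left; 22 > 17 → go right. Place as right child of 17.
Insert 49: 49 > 28 → go right; 49 > 48 → go right. Place as right child of 48.
Insert 27: 27 < 28 → go left; 27 > 23 → go right; 27 > 24 → go right. Place as right child of 24.

22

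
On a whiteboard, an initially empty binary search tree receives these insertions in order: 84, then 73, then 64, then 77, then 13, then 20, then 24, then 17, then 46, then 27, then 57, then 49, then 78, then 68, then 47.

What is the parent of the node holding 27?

84: root
73: left child of 84 (depth 1)
64: left child of 73 (depth 2)
77: right child of 73 (depth 2)
13: left child of 64 (depth 3)
20: right child of 13 (depth 4)
24: right child of 20 (depth 5)
17: left child of 20 (depth 5)
46: right child of 24 (depth 6)
27: left child of 46 (depth 7)
57: right child of 46 (depth 7)
49: left child of 57 (depth 8)
78: right child of 77 (depth 3)
68: right child of 64 (depth 3)
47: left child of 49 (depth 9)

46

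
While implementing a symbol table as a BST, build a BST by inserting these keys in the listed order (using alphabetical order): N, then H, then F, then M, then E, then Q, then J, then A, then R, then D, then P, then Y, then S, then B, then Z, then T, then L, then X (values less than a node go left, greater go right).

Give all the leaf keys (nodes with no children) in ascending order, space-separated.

B L P X Z

Resulting structure (node: left, right):
  N: L=H, R=Q
  H: L=F, R=M
  F: L=E, R=–
  M: L=J, R=–
  E: L=A, R=–
  Q: L=P, R=R
  J: L=–, R=L
  A: L=–, R=D
  R: L=–, R=Y
  D: L=B, R=–
  P: L=–, R=–
  Y: L=S, R=Z
  S: L=–, R=T
  B: L=–, R=–
  Z: L=–, R=–
  T: L=–, R=X
  L: L=–, R=–
  X: L=–, R=–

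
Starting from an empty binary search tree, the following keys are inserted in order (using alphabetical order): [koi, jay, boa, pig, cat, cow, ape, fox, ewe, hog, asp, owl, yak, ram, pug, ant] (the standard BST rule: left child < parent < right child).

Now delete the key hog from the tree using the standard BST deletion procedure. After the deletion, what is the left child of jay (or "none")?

boa

koi: root
jay: left child of koi (depth 1)
boa: left child of jay (depth 2)
pig: right child of koi (depth 1)
cat: right child of boa (depth 3)
cow: right child of cat (depth 4)
ape: left child of boa (depth 3)
fox: right child of cow (depth 5)
ewe: left child of fox (depth 6)
hog: right child of fox (depth 6)
asp: right child of ape (depth 4)
owl: left child of pig (depth 2)
yak: right child of pig (depth 2)
ram: left child of yak (depth 3)
pug: left child of ram (depth 4)
ant: left child of ape (depth 4)

Delete hog (at most one child — splice it out).
After deletion, jay's left child: boa.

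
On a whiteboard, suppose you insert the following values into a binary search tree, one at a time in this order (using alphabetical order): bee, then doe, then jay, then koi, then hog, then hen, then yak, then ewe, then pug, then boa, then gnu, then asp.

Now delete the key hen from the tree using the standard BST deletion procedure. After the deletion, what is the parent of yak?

koi

Resulting structure (node: left, right):
  bee: L=asp, R=doe
  doe: L=boa, R=jay
  jay: L=hog, R=koi
  koi: L=–, R=yak
  hog: L=hen, R=–
  hen: L=ewe, R=–
  yak: L=pug, R=–
  ewe: L=–, R=gnu
  pug: L=–, R=–
  boa: L=–, R=–
  gnu: L=–, R=–
  asp: L=–, R=–

Delete hen (at most one child — splice it out).
After deletion, yak's parent is koi.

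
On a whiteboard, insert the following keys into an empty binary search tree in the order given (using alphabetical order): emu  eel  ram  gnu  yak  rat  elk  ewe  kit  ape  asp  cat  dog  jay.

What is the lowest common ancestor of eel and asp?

Resulting structure (node: left, right):
  emu: L=eel, R=ram
  eel: L=ape, R=elk
  ram: L=gnu, R=yak
  gnu: L=ewe, R=kit
  yak: L=rat, R=–
  rat: L=–, R=–
  elk: L=–, R=–
  ewe: L=–, R=–
  kit: L=jay, R=–
  ape: L=–, R=asp
  asp: L=–, R=cat
  cat: L=–, R=dog
  dog: L=–, R=–
  jay: L=–, R=–

Path to eel: emu → eel
Path to asp: emu → eel → ape → asp
eel lies on both paths and is an ancestor of the other node.

eel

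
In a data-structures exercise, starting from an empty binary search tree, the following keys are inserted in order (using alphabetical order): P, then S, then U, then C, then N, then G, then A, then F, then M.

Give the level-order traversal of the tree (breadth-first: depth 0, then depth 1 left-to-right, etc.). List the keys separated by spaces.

P C S A N U G F M

Resulting structure (node: left, right):
  P: L=C, R=S
  S: L=–, R=U
  U: L=–, R=–
  C: L=A, R=N
  N: L=G, R=–
  G: L=F, R=M
  A: L=–, R=–
  F: L=–, R=–
  M: L=–, R=–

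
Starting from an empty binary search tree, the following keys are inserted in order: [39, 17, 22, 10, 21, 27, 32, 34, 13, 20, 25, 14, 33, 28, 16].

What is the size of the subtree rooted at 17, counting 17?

39: root
17: left child of 39 (depth 1)
22: right child of 17 (depth 2)
10: left child of 17 (depth 2)
21: left child of 22 (depth 3)
27: right child of 22 (depth 3)
32: right child of 27 (depth 4)
34: right child of 32 (depth 5)
13: right child of 10 (depth 3)
20: left child of 21 (depth 4)
25: left child of 27 (depth 4)
14: right child of 13 (depth 4)
33: left child of 34 (depth 6)
28: left child of 32 (depth 5)
16: right child of 14 (depth 5)

Subtree rooted at 17 contains: 17, 10, 13, 14, 16, 22, 21, 20, 27, 25, 32, 28, 34, 33 — 14 nodes.

14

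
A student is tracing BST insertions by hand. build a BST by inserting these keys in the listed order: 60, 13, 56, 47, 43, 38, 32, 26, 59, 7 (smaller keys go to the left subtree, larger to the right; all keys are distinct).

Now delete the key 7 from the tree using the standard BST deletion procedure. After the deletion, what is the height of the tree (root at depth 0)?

7

Insert 60: tree is empty, so 60 becomes the root.
Insert 13: 13 < 60 → go left. Place as left child of 60.
Insert 56: 56 < 60 → go left; 56 > 13 → go right. Place as right child of 13.
Insert 47: 47 < 60 → go left; 47 > 13 → go right; 47 < 56 → go left. Place as left child of 56.
Insert 43: 43 < 60 → go left; 43 > 13 → go right; 43 < 56 → go left; 43 < 47 → go left. Place as left child of 47.
Insert 38: 38 < 60 → go left; 38 > 13 → go right; 38 < 56 → go left; 38 < 47 → go left; 38 < 43 → go left. Place as left child of 43.
Insert 32: 32 < 60 → go left; 32 > 13 → go right; 32 < 56 → go left; 32 < 47 → go left; 32 < 43 → go left; 32 < 38 → go left. Place as left child of 38.
Insert 26: 26 < 60 → go left; 26 > 13 → go right; 26 < 56 → go left; 26 < 47 → go left; 26 < 43 → go left; 26 < 38 → go left; 26 < 32 → go left. Place as left child of 32.
Insert 59: 59 < 60 → go left; 59 > 13 → go right; 59 > 56 → go right. Place as right child of 56.
Insert 7: 7 < 60 → go left; 7 < 13 → go left. Place as left child of 13.

Delete 7 (at most one child — splice it out).
After deletion, deepest node is 26 at depth 7.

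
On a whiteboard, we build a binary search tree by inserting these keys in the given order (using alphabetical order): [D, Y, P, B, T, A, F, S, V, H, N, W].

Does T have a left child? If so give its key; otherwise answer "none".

S

Insert D: tree is empty, so D becomes the root.
Insert Y: Y > D → go right. Place as right child of D.
Insert P: P > D → go right; P < Y → go left. Place as left child of Y.
Insert B: B < D → go left. Place as left child of D.
Insert T: T > D → go right; T < Y → go left; T > P → go right. Place as right child of P.
Insert A: A < D → go left; A < B → go left. Place as left child of B.
Insert F: F > D → go right; F < Y → go left; F < P → go left. Place as left child of P.
Insert S: S > D → go right; S < Y → go left; S > P → go right; S < T → go left. Place as left child of T.
Insert V: V > D → go right; V < Y → go left; V > P → go right; V > T → go right. Place as right child of T.
Insert H: H > D → go right; H < Y → go left; H < P → go left; H > F → go right. Place as right child of F.
Insert N: N > D → go right; N < Y → go left; N < P → go left; N > F → go right; N > H → go right. Place as right child of H.
Insert W: W > D → go right; W < Y → go left; W > P → go right; W > T → go right; W > V → go right. Place as right child of V.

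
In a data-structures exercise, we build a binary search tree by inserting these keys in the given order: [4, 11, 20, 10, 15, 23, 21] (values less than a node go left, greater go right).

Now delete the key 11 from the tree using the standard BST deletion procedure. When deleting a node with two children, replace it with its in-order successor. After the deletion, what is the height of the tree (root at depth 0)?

4

Insert 4: tree is empty, so 4 becomes the root.
Insert 11: 11 > 4 → go right. Place as right child of 4.
Insert 20: 20 > 4 → go right; 20 > 11 → go right. Place as right child of 11.
Insert 10: 10 > 4 → go right; 10 < 11 → go left. Place as left child of 11.
Insert 15: 15 > 4 → go right; 15 > 11 → go right; 15 < 20 → go left. Place as left child of 20.
Insert 23: 23 > 4 → go right; 23 > 11 → go right; 23 > 20 → go right. Place as right child of 20.
Insert 21: 21 > 4 → go right; 21 > 11 → go right; 21 > 20 → go right; 21 < 23 → go left. Place as left child of 23.

Delete 11 (two children — replace with in-order successor).
After deletion, deepest node is 21 at depth 4.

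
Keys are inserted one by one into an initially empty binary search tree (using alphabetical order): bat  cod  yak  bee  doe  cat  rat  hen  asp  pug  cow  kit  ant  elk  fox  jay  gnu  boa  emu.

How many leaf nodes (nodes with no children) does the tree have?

6

Insert bat: tree is empty, so bat becomes the root.
Insert cod: cod > bat → go right. Place as right child of bat.
Insert yak: yak > bat → go right; yak > cod → go right. Place as right child of cod.
Insert bee: bee > bat → go right; bee < cod → go left. Place as left child of cod.
Insert doe: doe > bat → go right; doe > cod → go right; doe < yak → go left. Place as left child of yak.
Insert cat: cat > bat → go right; cat < cod → go left; cat > bee → go right. Place as right child of bee.
Insert rat: rat > bat → go right; rat > cod → go right; rat < yak → go left; rat > doe → go right. Place as right child of doe.
Insert hen: hen > bat → go right; hen > cod → go right; hen < yak → go left; hen > doe → go right; hen < rat → go left. Place as left child of rat.
Insert asp: asp < bat → go left. Place as left child of bat.
Insert pug: pug > bat → go right; pug > cod → go right; pug < yak → go left; pug > doe → go right; pug < rat → go left; pug > hen → go right. Place as right child of hen.
Insert cow: cow > bat → go right; cow > cod → go right; cow < yak → go left; cow < doe → go left. Place as left child of doe.
Insert kit: kit > bat → go right; kit > cod → go right; kit < yak → go left; kit > doe → go right; kit < rat → go left; kit > hen → go right; kit < pug → go left. Place as left child of pug.
Insert ant: ant < bat → go left; ant < asp → go left. Place as left child of asp.
Insert elk: elk > bat → go right; elk > cod → go right; elk < yak → go left; elk > doe → go right; elk < rat → go left; elk < hen → go left. Place as left child of hen.
Insert fox: fox > bat → go right; fox > cod → go right; fox < yak → go left; fox > doe → go right; fox < rat → go left; fox < hen → go left; fox > elk → go right. Place as right child of elk.
Insert jay: jay > bat → go right; jay > cod → go right; jay < yak → go left; jay > doe → go right; jay < rat → go left; jay > hen → go right; jay < pug → go left; jay < kit → go left. Place as left child of kit.
Insert gnu: gnu > bat → go right; gnu > cod → go right; gnu < yak → go left; gnu > doe → go right; gnu < rat → go left; gnu < hen → go left; gnu > elk → go right; gnu > fox → go right. Place as right child of fox.
Insert boa: boa > bat → go right; boa < cod → go left; boa > bee → go right; boa < cat → go left. Place as left child of cat.
Insert emu: emu > bat → go right; emu > cod → go right; emu < yak → go left; emu > doe → go right; emu < rat → go left; emu < hen → go left; emu > elk → go right; emu < fox → go left. Place as left child of fox.

Leaves: ant, boa, cow, emu, gnu, jay — 6 in total.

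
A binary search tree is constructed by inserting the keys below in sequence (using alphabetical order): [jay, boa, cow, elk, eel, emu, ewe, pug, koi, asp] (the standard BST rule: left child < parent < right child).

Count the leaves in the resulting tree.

jay: root
boa: left child of jay (depth 1)
cow: right child of boa (depth 2)
elk: right child of cow (depth 3)
eel: left child of elk (depth 4)
emu: right child of elk (depth 4)
ewe: right child of emu (depth 5)
pug: right child of jay (depth 1)
koi: left child of pug (depth 2)
asp: left child of boa (depth 2)

Leaves: asp, eel, ewe, koi — 4 in total.

4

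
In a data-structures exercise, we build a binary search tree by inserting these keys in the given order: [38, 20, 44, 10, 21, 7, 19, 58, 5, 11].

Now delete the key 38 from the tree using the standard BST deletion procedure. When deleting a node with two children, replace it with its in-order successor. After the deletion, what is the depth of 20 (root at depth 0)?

Resulting structure (node: left, right):
  38: L=20, R=44
  20: L=10, R=21
  44: L=–, R=58
  10: L=7, R=19
  21: L=–, R=–
  7: L=5, R=–
  19: L=11, R=–
  58: L=–, R=–
  5: L=–, R=–
  11: L=–, R=–

Delete 38 (two children — replace with in-order successor).
After deletion, path to 20: 44 → 20.

1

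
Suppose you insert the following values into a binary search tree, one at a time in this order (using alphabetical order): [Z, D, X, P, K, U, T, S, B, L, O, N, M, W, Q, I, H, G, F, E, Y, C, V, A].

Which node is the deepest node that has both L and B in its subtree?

D

Resulting structure (node: left, right):
  Z: L=D, R=–
  D: L=B, R=X
  X: L=P, R=Y
  P: L=K, R=U
  K: L=I, R=L
  U: L=T, R=W
  T: L=S, R=–
  S: L=Q, R=–
  B: L=A, R=C
  L: L=–, R=O
  O: L=N, R=–
  N: L=M, R=–
  M: L=–, R=–
  W: L=V, R=–
  Q: L=–, R=–
  I: L=H, R=–
  H: L=G, R=–
  G: L=F, R=–
  F: L=E, R=–
  E: L=–, R=–
  Y: L=–, R=–
  C: L=–, R=–
  V: L=–, R=–
  A: L=–, R=–

Path to L: Z → D → X → P → K → L
Path to B: Z → D → B
The paths share a prefix ending at D, then split left and right.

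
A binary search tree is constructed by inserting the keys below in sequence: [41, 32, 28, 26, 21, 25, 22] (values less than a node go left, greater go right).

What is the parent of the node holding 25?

21

41: root
32: left child of 41 (depth 1)
28: left child of 32 (depth 2)
26: left child of 28 (depth 3)
21: left child of 26 (depth 4)
25: right child of 21 (depth 5)
22: left child of 25 (depth 6)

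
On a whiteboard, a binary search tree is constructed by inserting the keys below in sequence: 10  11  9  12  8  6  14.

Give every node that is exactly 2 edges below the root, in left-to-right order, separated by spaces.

8 12

Insert 10: tree is empty, so 10 becomes the root.
Insert 11: 11 > 10 → go right. Place as right child of 10.
Insert 9: 9 < 10 → go left. Place as left child of 10.
Insert 12: 12 > 10 → go right; 12 > 11 → go right. Place as right child of 11.
Insert 8: 8 < 10 → go left; 8 < 9 → go left. Place as left child of 9.
Insert 6: 6 < 10 → go left; 6 < 9 → go left; 6 < 8 → go left. Place as left child of 8.
Insert 14: 14 > 10 → go right; 14 > 11 → go right; 14 > 12 → go right. Place as right child of 12.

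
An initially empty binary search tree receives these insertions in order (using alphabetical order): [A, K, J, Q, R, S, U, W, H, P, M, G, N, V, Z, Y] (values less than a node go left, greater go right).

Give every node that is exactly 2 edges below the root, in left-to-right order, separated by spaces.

J Q

A: root
K: right child of A (depth 1)
J: left child of K (depth 2)
Q: right child of K (depth 2)
R: right child of Q (depth 3)
S: right child of R (depth 4)
U: right child of S (depth 5)
W: right child of U (depth 6)
H: left child of J (depth 3)
P: left child of Q (depth 3)
M: left child of P (depth 4)
G: left child of H (depth 4)
N: right child of M (depth 5)
V: left child of W (depth 7)
Z: right child of W (depth 7)
Y: left child of Z (depth 8)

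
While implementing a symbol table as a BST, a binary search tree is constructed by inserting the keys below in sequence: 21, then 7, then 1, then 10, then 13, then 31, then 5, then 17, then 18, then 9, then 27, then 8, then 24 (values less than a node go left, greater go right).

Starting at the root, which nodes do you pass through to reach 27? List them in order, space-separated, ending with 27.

21 31 27

Insert 21: tree is empty, so 21 becomes the root.
Insert 7: 7 < 21 → go left. Place as left child of 21.
Insert 1: 1 < 21 → go left; 1 < 7 → go left. Place as left child of 7.
Insert 10: 10 < 21 → go left; 10 > 7 → go right. Place as right child of 7.
Insert 13: 13 < 21 → go left; 13 > 7 → go right; 13 > 10 → go right. Place as right child of 10.
Insert 31: 31 > 21 → go right. Place as right child of 21.
Insert 5: 5 < 21 → go left; 5 < 7 → go left; 5 > 1 → go right. Place as right child of 1.
Insert 17: 17 < 21 → go left; 17 > 7 → go right; 17 > 10 → go right; 17 > 13 → go right. Place as right child of 13.
Insert 18: 18 < 21 → go left; 18 > 7 → go right; 18 > 10 → go right; 18 > 13 → go right; 18 > 17 → go right. Place as right child of 17.
Insert 9: 9 < 21 → go left; 9 > 7 → go right; 9 < 10 → go left. Place as left child of 10.
Insert 27: 27 > 21 → go right; 27 < 31 → go left. Place as left child of 31.
Insert 8: 8 < 21 → go left; 8 > 7 → go right; 8 < 10 → go left; 8 < 9 → go left. Place as left child of 9.
Insert 24: 24 > 21 → go right; 24 < 31 → go left; 24 < 27 → go left. Place as left child of 27.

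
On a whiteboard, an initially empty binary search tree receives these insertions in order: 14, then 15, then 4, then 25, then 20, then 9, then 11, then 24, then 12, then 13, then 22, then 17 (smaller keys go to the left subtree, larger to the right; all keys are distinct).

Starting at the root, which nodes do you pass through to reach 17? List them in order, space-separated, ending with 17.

14: root
15: right child of 14 (depth 1)
4: left child of 14 (depth 1)
25: right child of 15 (depth 2)
20: left child of 25 (depth 3)
9: right child of 4 (depth 2)
11: right child of 9 (depth 3)
24: right child of 20 (depth 4)
12: right child of 11 (depth 4)
13: right child of 12 (depth 5)
22: left child of 24 (depth 5)
17: left child of 20 (depth 4)

14 15 25 20 17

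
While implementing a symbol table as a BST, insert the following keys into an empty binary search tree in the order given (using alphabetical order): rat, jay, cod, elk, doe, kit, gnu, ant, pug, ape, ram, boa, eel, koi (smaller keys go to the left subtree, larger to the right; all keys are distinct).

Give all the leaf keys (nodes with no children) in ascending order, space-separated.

Insert rat: tree is empty, so rat becomes the root.
Insert jay: jay < rat → go left. Place as left child of rat.
Insert cod: cod < rat → go left; cod < jay → go left. Place as left child of jay.
Insert elk: elk < rat → go left; elk < jay → go left; elk > cod → go right. Place as right child of cod.
Insert doe: doe < rat → go left; doe < jay → go left; doe > cod → go right; doe < elk → go left. Place as left child of elk.
Insert kit: kit < rat → go left; kit > jay → go right. Place as right child of jay.
Insert gnu: gnu < rat → go left; gnu < jay → go left; gnu > cod → go right; gnu > elk → go right. Place as right child of elk.
Insert ant: ant < rat → go left; ant < jay → go left; ant < cod → go left. Place as left child of cod.
Insert pug: pug < rat → go left; pug > jay → go right; pug > kit → go right. Place as right child of kit.
Insert ape: ape < rat → go left; ape < jay → go left; ape < cod → go left; ape > ant → go right. Place as right child of ant.
Insert ram: ram < rat → go left; ram > jay → go right; ram > kit → go right; ram > pug → go right. Place as right child of pug.
Insert boa: boa < rat → go left; boa < jay → go left; boa < cod → go left; boa > ant → go right; boa > ape → go right. Place as right child of ape.
Insert eel: eel < rat → go left; eel < jay → go left; eel > cod → go right; eel < elk → go left; eel > doe → go right. Place as right child of doe.
Insert koi: koi < rat → go left; koi > jay → go right; koi > kit → go right; koi < pug → go left. Place as left child of pug.

boa eel gnu koi ram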